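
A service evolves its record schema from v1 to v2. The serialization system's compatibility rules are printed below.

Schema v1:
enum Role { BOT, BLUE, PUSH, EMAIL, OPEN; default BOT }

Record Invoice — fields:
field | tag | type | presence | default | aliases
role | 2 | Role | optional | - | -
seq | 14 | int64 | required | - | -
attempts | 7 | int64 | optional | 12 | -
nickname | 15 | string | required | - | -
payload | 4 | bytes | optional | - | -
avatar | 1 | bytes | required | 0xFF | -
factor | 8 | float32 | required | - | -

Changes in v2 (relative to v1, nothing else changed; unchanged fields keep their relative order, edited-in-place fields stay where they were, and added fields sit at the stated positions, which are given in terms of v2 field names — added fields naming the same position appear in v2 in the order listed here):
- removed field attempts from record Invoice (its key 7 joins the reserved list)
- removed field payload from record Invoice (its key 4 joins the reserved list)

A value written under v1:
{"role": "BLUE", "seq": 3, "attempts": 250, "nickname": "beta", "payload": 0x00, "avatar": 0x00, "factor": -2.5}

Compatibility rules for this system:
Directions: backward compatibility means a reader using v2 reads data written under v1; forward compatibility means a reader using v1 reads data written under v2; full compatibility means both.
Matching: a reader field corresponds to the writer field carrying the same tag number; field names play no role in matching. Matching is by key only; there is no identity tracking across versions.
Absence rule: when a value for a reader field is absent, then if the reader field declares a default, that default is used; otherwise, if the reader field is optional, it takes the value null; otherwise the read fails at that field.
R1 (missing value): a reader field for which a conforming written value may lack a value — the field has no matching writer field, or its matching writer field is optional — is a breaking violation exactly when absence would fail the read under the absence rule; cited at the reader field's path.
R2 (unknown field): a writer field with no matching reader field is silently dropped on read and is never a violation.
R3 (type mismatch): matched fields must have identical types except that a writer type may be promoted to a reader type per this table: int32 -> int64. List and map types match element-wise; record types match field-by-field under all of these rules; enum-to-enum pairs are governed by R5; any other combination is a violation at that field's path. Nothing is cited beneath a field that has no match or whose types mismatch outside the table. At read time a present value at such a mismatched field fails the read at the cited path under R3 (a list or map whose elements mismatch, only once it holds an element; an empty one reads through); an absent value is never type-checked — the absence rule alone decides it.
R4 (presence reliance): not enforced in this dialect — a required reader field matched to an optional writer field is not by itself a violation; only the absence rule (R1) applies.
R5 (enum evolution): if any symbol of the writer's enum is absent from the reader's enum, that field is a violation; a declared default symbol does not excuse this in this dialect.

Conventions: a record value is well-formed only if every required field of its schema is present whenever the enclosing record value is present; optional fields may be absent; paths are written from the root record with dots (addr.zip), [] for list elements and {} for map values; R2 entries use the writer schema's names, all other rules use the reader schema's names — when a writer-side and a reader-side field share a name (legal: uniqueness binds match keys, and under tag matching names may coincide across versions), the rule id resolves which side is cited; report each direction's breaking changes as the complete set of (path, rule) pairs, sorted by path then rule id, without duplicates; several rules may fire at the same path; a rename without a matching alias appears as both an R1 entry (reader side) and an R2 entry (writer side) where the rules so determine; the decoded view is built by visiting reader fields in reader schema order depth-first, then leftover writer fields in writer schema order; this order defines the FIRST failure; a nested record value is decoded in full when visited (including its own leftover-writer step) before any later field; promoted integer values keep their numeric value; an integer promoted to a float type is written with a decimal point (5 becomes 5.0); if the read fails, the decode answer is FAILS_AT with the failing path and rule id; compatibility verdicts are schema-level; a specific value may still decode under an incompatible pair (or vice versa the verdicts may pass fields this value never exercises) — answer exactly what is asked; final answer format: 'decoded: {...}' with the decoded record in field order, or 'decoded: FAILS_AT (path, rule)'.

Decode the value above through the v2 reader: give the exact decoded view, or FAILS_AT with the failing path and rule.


decoded: {"role": "BLUE", "seq": 3, "nickname": "beta", "avatar": 0x00, "factor": -2.5}

the writer's type comes first in each Invoice pair
decoding the Invoice value with the v2 reader:
  role := "BLUE"
  seq := 3
  nickname := "beta"
  avatar := 0x00
  factor := -2.5
  writer attempts: no reader field; dropped
  writer payload: no reader field; dropped
  => decoded: {"role": "BLUE", "seq": 3, "nickname": "beta", "avatar": 0x00, "factor": -2.5}


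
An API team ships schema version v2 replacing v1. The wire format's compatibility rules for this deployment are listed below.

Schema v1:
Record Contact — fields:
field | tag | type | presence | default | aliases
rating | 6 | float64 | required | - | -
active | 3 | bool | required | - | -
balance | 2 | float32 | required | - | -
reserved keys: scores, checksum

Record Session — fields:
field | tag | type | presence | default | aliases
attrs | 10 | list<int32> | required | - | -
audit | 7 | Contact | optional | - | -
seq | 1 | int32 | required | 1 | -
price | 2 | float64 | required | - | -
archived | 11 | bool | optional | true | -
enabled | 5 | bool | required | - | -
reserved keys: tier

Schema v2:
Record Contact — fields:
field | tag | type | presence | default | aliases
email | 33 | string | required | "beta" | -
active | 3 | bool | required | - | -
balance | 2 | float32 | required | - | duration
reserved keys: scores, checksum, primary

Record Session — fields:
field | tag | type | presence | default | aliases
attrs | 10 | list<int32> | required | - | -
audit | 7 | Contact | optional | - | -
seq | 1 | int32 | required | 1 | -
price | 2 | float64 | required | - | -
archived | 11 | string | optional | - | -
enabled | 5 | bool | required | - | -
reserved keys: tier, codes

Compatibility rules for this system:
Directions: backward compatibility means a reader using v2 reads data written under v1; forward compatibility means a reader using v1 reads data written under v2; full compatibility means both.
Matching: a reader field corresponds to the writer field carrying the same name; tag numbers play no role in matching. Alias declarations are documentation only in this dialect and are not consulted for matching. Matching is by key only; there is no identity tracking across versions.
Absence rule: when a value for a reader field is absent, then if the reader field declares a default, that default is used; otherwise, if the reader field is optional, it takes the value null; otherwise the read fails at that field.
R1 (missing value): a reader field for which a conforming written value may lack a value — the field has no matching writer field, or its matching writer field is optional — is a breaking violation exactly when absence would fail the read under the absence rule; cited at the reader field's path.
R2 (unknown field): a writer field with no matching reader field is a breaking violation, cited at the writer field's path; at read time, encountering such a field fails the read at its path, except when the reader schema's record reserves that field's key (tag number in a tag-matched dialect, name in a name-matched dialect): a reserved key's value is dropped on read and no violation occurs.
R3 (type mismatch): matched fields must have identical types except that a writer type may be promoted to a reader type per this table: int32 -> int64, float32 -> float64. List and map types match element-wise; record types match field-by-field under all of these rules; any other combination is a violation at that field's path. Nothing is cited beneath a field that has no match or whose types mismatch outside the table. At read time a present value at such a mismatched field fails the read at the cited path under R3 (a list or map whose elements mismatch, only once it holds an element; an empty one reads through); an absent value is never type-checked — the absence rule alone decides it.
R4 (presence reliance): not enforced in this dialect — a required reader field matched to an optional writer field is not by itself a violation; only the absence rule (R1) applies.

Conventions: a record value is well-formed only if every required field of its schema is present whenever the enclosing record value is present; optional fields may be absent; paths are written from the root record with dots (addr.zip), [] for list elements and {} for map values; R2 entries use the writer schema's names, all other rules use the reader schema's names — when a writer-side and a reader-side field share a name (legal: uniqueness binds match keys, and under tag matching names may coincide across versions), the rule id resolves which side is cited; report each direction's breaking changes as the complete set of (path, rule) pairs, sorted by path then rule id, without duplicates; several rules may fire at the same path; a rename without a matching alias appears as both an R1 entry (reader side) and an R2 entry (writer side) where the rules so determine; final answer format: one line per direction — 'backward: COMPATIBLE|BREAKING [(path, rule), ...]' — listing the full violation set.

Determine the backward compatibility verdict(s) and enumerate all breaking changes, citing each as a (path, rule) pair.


backward: BREAKING [(archived, R3), (audit.rating, R2)]

each type pair in Session: writer, then reader
backward analysis of Session with v2 as reader and v1 as writer:
  writer required, list<int32> -> list<int32>: reader attrs maps from writer attrs
  writer optional, Contact -> Contact: reader audit maps from writer audit
  writer required, int32 -> int32: reader seq maps from writer seq
  writer required, float64 -> float64: reader price maps from writer price
  writer optional, bool -> string: reader archived maps from writer archived
  writer required, bool -> bool: reader enabled maps from writer enabled
  audit.email has no writer counterpart
  writer required, bool -> bool: reader audit.active maps from writer audit.active
  writer required, float32 -> float32: reader audit.balance maps from writer audit.balance
  writer audit.rating: unknown to reader
  R3 fires at archived
  R2 fires at audit.rating
  => 2 violation(s): backward is BREAKING for Session
the other Session changes do not affect what is asked:
  added field email to record Contact: required string, tag 33, default "beta" (in v2 it sits immediately before active) -> fires only in the forward direction of Session, which is not asked here


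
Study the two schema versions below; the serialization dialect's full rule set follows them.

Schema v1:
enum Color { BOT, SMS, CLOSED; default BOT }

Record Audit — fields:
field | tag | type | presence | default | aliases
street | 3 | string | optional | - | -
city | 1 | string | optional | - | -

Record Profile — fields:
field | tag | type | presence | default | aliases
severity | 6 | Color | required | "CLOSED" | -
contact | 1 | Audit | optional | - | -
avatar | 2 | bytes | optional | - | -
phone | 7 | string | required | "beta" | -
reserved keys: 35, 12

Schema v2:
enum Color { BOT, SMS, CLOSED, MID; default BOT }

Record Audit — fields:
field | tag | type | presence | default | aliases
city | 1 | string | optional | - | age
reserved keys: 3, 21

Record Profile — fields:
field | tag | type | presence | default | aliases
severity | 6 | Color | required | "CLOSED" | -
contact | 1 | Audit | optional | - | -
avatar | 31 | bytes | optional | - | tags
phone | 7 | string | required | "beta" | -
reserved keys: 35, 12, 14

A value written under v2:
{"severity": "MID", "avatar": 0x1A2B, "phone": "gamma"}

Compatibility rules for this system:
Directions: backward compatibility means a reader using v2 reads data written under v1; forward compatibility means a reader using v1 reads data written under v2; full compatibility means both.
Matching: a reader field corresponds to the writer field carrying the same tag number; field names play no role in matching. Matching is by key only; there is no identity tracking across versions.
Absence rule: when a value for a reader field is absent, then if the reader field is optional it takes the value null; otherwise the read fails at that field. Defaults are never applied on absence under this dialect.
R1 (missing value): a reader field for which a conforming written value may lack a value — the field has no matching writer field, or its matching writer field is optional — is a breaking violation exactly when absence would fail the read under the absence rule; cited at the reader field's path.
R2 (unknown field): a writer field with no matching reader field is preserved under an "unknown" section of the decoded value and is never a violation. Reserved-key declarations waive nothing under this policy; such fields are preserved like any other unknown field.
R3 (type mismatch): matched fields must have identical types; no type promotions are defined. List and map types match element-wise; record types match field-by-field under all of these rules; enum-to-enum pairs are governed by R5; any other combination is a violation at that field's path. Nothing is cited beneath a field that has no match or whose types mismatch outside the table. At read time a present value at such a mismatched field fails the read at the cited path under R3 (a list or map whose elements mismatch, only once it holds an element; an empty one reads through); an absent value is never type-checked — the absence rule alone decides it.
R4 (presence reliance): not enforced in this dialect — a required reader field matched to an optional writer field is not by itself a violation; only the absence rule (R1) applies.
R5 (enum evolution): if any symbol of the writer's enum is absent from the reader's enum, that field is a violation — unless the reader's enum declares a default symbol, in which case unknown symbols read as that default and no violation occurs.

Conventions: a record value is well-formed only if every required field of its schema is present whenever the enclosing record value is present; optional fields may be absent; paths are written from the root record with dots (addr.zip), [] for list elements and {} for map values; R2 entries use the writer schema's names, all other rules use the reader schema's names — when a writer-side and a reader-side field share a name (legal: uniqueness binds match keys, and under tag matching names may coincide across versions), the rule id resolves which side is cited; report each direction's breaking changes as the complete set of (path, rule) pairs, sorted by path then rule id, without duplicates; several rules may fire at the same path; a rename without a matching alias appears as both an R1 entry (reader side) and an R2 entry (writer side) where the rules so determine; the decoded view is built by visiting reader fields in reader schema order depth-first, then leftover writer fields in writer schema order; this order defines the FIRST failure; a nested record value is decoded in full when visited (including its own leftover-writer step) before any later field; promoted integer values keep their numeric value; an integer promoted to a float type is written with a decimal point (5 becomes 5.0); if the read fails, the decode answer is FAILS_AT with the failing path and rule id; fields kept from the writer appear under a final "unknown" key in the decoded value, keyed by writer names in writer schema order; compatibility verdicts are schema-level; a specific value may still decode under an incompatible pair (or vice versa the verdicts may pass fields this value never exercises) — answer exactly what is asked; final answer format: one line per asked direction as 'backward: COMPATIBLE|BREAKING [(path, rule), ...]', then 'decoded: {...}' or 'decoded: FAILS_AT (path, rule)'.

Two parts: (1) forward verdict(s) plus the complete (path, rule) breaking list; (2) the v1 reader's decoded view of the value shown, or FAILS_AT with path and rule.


forward: COMPATIBLE []; decoded: {"severity": "BOT", "contact": null, "avatar": null, "phone": "gamma", "unknown": {"avatar": 0x1A2B}}

in Profile below, arrows point writer -> reader
forward on Profile — v1 reading data written by v2:
  severity <- severity (Color -> Color, writer required)
  contact <- contact (Audit -> Audit, writer optional)
  no writer field matches reader avatar
  phone <- phone (string -> string, writer required)
  avatar (writer side), unknown to reader
  no writer field matches reader contact.street
  contact.city <- contact.city (string -> string, writer optional)
  nothing fires on Profile: forward is COMPATIBLE
migrating the Profile value to v1:
  severity := "BOT" (symbol MID -> reader default)
  contact := null (absent, optional -> null)
  avatar := null (absent, optional -> null)
  phone := "gamma"
  writer avatar: kept under "unknown"
  => decoded: {"severity": "BOT", "contact": null, "avatar": null, "phone": "gamma", "unknown": {"avatar": 0x1A2B}}
remaining Profile differences; none change what is asked:
  removed field street from record Audit (its key 3 joins the reserved list) -> inert for the asked Profile verdict: nothing fires
  enum Color (field severity in record Profile): symbol MID added -> inert for the asked Profile verdict: nothing fires


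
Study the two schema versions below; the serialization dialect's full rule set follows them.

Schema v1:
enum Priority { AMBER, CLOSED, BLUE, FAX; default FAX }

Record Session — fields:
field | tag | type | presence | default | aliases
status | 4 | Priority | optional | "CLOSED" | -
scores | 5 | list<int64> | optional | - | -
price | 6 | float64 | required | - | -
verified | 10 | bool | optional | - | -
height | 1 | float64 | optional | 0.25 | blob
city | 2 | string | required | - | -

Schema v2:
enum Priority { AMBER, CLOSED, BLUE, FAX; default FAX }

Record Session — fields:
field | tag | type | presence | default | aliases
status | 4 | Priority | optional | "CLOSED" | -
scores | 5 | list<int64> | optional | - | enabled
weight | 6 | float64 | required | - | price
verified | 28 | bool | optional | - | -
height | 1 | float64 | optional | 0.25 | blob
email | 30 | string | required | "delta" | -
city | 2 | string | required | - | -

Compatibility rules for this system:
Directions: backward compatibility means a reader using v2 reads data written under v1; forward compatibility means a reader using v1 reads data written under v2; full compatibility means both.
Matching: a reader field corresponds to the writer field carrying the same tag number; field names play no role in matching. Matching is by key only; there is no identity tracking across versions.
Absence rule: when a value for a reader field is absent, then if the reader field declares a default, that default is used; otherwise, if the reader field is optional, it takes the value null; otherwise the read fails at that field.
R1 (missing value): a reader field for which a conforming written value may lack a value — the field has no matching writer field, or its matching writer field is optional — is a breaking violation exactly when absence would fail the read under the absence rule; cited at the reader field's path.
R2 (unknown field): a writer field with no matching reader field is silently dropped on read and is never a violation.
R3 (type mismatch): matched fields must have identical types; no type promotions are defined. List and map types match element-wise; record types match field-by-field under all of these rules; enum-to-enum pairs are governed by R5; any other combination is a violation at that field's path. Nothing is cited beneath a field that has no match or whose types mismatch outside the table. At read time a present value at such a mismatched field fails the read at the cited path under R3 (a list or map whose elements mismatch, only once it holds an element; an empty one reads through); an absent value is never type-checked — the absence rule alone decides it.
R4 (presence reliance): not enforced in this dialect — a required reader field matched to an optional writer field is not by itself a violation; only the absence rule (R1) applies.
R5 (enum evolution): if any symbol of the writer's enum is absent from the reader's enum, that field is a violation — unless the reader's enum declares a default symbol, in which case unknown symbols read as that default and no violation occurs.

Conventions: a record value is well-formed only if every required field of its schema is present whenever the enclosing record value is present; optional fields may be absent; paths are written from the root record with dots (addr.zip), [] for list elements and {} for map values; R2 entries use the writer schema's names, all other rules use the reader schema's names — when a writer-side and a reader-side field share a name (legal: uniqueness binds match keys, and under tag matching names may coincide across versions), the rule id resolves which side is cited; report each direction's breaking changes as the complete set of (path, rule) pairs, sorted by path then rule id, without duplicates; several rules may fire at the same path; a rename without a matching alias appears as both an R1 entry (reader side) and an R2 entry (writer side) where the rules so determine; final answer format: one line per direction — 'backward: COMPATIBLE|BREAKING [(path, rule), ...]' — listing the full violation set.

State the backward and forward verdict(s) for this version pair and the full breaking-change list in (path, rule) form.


backward: COMPATIBLE []; forward: COMPATIBLE []

in Session below, arrows point writer -> reader
backward for Session (reader v2, writer v1):
  Priority -> Priority, writer optional: status aligns to status
  list<int64> -> list<int64>, writer optional: scores aligns to scores
  float64 -> float64, writer required: weight aligns to price
  verified: no writer match
  float64 -> float64, writer optional: height aligns to height
  email: no writer match
  string -> string, writer required: city aligns to city
  verified (writer side), unknown to reader
  => backward: COMPATIBLE
forward for Session (reader v1, writer v2):
  Priority -> Priority, writer optional: status aligns to status
  list<int64> -> list<int64>, writer optional: scores aligns to scores
  float64 -> float64, writer required: price aligns to weight
  verified: no writer match
  float64 -> float64, writer optional: height aligns to height
  string -> string, writer required: city aligns to city
  verified (writer side), unknown to reader
  email (writer side), unknown to reader
  => forward: COMPATIBLE


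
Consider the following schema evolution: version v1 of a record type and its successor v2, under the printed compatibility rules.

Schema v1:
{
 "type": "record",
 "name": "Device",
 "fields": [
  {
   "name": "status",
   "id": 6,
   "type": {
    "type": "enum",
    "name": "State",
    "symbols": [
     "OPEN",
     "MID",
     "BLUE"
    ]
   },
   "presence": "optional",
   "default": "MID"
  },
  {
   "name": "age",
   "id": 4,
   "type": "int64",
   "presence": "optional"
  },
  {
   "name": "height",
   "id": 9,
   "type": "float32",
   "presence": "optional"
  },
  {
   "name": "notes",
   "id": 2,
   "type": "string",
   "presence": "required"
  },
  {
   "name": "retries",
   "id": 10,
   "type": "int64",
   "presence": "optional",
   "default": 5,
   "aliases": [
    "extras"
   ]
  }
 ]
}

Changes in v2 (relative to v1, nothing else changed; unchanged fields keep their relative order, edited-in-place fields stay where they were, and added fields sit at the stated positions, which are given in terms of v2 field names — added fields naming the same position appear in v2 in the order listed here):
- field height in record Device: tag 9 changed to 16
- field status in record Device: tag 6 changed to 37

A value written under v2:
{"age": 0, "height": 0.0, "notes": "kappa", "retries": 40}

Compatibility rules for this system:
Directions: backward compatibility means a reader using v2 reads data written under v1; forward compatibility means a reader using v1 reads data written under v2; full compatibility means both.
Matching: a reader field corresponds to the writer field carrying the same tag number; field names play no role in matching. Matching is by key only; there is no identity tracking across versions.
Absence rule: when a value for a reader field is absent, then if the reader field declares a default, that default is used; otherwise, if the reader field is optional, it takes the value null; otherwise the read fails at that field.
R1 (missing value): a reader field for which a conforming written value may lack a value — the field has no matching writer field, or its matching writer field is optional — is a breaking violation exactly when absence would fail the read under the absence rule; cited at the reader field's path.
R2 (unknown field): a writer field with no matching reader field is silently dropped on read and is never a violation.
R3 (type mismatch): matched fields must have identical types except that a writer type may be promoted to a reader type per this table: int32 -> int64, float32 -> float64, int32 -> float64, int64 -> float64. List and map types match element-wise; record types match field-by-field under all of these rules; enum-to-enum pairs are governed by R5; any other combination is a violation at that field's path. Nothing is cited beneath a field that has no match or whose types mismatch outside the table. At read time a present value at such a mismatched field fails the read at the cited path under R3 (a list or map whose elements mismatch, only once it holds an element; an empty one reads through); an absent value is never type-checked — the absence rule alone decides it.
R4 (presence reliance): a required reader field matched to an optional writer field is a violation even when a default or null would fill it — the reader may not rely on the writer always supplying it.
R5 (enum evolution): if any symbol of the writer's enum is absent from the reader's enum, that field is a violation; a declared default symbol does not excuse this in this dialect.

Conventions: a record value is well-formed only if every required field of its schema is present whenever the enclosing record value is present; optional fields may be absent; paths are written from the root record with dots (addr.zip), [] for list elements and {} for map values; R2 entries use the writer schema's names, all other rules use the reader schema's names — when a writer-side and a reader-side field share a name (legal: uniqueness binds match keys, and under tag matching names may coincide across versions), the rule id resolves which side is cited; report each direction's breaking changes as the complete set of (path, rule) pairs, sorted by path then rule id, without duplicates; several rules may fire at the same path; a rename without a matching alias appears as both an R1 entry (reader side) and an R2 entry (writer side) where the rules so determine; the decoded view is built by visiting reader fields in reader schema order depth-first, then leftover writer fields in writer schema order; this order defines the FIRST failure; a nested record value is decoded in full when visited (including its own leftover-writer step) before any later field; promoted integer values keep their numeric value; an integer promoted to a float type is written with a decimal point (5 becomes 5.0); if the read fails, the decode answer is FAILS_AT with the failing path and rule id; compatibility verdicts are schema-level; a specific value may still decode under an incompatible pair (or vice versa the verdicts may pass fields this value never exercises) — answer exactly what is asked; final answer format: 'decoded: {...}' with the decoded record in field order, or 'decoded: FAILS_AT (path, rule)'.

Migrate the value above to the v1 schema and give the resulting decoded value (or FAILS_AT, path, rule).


arrows below run writer -> reader for Device
decode (reader v1):
  status := "MID" (no value, default fills)
  age := 0
  height := null (not supplied -> null)
  notes := "kappa"
  retries := 40
  writer height: unmatched, discarded
  => decoded: {"status": "MID", "age": 0, "height": null, "notes": "kappa", "retries": 40}
the other Device changes do not affect what is asked:
  field status in record Device: tag 6 changed to 37 -> triggers nothing under the printed rules; the Device answer is the same either way

decoded: {"status": "MID", "age": 0, "height": null, "notes": "kappa", "retries": 40}


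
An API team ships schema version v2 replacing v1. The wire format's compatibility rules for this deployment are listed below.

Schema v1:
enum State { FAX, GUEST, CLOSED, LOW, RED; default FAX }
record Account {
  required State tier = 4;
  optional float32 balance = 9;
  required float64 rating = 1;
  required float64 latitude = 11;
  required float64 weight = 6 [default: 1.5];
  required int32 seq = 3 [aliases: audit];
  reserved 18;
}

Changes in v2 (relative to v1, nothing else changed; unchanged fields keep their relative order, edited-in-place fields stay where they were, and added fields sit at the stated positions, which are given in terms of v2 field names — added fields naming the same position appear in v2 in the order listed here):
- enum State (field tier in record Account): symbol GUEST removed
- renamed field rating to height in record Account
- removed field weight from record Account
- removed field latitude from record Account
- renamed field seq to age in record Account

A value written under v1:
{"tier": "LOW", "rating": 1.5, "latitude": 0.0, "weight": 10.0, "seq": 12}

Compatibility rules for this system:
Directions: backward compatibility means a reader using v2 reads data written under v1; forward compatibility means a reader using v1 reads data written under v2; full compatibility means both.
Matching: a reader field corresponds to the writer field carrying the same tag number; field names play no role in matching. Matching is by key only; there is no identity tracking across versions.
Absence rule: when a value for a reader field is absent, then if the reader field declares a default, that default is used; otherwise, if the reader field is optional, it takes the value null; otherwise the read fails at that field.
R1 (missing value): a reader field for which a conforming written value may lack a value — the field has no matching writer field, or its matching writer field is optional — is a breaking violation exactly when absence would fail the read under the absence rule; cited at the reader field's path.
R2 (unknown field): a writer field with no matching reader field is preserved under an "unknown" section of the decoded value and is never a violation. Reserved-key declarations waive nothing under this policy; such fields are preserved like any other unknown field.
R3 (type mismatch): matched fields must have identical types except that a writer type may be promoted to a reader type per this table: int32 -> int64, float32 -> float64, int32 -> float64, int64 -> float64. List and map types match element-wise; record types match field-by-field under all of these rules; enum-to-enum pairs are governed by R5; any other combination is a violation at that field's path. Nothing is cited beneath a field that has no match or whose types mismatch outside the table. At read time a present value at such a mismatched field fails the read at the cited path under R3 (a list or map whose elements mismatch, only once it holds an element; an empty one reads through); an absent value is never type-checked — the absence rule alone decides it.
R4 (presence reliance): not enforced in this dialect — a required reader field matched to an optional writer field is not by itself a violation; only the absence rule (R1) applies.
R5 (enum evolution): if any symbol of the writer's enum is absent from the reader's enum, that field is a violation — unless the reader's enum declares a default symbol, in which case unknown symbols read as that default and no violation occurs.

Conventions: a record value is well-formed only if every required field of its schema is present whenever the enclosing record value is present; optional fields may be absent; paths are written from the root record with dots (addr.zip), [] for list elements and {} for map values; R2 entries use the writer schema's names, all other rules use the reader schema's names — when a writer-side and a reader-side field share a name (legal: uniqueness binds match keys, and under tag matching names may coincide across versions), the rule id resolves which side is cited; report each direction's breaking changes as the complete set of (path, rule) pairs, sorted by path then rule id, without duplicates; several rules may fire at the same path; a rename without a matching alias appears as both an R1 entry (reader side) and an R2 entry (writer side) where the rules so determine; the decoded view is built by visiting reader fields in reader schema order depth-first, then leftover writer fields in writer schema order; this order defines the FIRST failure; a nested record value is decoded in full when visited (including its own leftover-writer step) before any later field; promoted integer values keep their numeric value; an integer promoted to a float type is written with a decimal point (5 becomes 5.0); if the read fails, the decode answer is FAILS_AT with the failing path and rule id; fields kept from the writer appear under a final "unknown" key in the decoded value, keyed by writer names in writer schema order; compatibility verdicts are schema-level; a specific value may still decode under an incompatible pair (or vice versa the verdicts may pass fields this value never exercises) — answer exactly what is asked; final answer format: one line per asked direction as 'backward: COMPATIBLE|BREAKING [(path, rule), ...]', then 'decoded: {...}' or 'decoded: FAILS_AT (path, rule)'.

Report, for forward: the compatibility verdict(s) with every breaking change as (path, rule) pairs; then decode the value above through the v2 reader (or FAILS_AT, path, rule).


forward: BREAKING [(latitude, R1)]; decoded: {"tier": "LOW", "balance": null, "height": 1.5, "age": 12, "unknown": {"latitude": 0.0, "weight": 10.0}}

the writer's type comes first in each Account pair
forward on Account — v1 reading data written by v2:
  State -> State, writer required: tier aligns to tier
  float32 -> float32, writer optional: balance aligns to balance
  float64 -> float64, writer required: rating aligns to height
  latitude: no writer match
  weight: no writer match
  int32 -> int32, writer required: seq aligns to age
  rule R1 violated at latitude
  => forward verdict for Account: BREAKING, 1 violation(s)
decoding the Account value with the v2 reader:
  tier := "LOW"
  balance := null (absent, optional -> null)
  height := 1.5 (from writer rating)
  age := 12 (from writer seq)
  writer latitude: kept under "unknown"
  writer weight: kept under "unknown"
  => decoded: {"tier": "LOW", "balance": null, "height": 1.5, "age": 12, "unknown": {"latitude": 0.0, "weight": 10.0}}
remaining Account differences; none change what is asked:
  enum State (field tier in record Account): symbol GUEST removed -> no rule fires on it in Account's dialect; the asked verdict holds


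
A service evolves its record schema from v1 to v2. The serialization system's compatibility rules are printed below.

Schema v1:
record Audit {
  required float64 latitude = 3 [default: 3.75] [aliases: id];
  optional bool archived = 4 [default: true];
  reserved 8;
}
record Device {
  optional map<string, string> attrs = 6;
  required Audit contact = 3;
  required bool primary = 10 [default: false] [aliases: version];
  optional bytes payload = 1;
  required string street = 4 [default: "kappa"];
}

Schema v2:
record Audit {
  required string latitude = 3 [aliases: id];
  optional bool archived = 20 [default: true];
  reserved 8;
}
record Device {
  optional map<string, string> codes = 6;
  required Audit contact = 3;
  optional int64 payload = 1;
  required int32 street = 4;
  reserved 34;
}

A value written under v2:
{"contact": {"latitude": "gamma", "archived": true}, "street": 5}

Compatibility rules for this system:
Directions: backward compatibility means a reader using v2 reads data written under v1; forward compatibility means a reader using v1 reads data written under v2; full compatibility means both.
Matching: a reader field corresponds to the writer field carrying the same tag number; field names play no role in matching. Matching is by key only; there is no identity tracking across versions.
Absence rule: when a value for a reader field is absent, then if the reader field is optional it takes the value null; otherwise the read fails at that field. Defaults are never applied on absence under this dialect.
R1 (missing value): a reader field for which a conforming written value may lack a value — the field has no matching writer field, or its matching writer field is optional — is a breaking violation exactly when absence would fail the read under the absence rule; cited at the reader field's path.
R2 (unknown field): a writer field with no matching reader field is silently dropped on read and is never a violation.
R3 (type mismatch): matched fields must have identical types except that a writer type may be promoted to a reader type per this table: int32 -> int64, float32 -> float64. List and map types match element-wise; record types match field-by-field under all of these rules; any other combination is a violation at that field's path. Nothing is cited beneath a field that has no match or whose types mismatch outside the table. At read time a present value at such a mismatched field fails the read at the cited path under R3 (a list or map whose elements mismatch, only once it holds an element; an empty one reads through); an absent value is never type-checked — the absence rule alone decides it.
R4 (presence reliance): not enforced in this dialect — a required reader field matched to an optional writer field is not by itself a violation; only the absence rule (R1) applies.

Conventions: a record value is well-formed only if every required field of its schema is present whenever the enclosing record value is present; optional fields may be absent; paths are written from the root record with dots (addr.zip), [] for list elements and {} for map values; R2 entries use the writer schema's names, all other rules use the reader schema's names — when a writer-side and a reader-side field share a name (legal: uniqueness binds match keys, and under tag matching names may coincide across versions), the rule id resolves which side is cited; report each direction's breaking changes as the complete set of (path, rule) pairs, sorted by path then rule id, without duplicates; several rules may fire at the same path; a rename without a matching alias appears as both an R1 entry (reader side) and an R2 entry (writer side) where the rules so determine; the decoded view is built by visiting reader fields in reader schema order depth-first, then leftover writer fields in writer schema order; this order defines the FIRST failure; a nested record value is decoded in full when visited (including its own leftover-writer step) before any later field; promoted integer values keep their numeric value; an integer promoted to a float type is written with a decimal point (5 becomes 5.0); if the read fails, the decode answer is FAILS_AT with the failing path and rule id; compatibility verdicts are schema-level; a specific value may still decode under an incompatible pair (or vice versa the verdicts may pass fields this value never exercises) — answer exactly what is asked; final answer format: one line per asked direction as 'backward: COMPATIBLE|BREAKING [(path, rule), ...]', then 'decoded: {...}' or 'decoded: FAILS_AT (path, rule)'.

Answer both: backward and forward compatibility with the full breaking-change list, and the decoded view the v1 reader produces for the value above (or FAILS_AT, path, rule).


backward: BREAKING [(contact.latitude, R3), (payload, R3), (street, R3)]; forward: BREAKING [(contact.latitude, R3), (payload, R3), (primary, R1), (street, R3)]; decoded: FAILS_AT (contact.latitude, R3)

the writer's type comes first in each Device pair
backward on Device — v2 reading data written by v1:
  codes <- attrs (map<string, string> -> map<string, string>, writer optional)
  contact <- contact (Audit -> Audit, writer required)
  payload <- payload (bytes -> int64, writer optional)
  street <- street (string -> int32, writer required)
  primary (writer side), unknown to reader
  contact.latitude <- contact.latitude (float64 -> string, writer required)
  no writer field matches reader contact.archived
  contact.archived (writer side), unknown to reader
  R3 fires at contact.latitude
  R3 fires at payload
  R3 fires at street
  => backward: BREAKING (3)
forward on Device — v1 reading data written by v2:
  attrs <- codes (map<string, string> -> map<string, string>, writer optional)
  contact <- contact (Audit -> Audit, writer required)
  no writer field matches reader primary
  payload <- payload (int64 -> bytes, writer optional)
  street <- street (int32 -> string, writer required)
  contact.latitude <- contact.latitude (string -> float64, writer required)
  no writer field matches reader contact.archived
  contact.archived (writer side), unknown to reader
  R3 fires at contact.latitude
  R3 fires at payload
  R1 fires at primary
  R3 fires at street
  => forward: BREAKING (4)
migrating the Device value to v1:
  attrs := null (not supplied -> null)
  read fails at contact.latitude under R3
  => FAILS_AT (contact.latitude, R3)
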